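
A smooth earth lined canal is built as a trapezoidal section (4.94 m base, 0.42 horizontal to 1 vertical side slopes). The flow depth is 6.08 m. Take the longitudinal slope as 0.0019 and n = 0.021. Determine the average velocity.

With bottom width b = 4.94 m and side slope z = 0.42: A = (b + zy)y = (4.94 + 0.42×6.08)×6.08 = 45.56 m²; P = b + 2y√(1+z²) = 4.94 + 2×6.08×1.085 = 18.13 m.
Hydraulic radius R = A/P = 45.56/18.13 = 2.513 m.
From Manning's equation, V = (1/n) R^(2/3) S^(1/2) = (1/0.021) × 2.513^(2/3) × 0.0019^(1/2) = 3.84 m/s.

V = 3.84 m/s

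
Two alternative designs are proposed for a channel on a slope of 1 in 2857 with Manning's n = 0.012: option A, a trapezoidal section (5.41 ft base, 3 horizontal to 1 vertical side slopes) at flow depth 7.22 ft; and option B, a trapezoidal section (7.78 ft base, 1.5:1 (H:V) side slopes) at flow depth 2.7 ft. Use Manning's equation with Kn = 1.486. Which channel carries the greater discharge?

Channel A: With bottom width b = 5.41 ft and side slope z = 3: A = (b + zy)y = (5.41 + 3×7.22)×7.22 = 195.4 ft²; P = b + 2y√(1+z²) = 5.41 + 2×7.22×3.162 = 51.07 ft. Hydraulic radius R = A/P = 195.4/51.07 = 3.827 ft. Q_A = (1.486/0.012)·195.4·3.827^(2/3)·√0.00035 = 1108 ft³/s.
Channel B: With bottom width b = 7.78 ft and side slope z = 1.5: A = (b + zy)y = (7.78 + 1.5×2.7)×2.7 = 31.94 ft²; P = b + 2y√(1+z²) = 7.78 + 2×2.7×1.803 = 17.51 ft. Hydraulic radius R = A/P = 31.94/17.51 = 1.824 ft. Q_B = (1.486/0.012)·31.94·1.824^(2/3)·√0.00035 = 110.5 ft³/s.
Q_A = 1108 ft³/s vs Q_B = 110.5 ft³/s, so channel A carries more.

channel A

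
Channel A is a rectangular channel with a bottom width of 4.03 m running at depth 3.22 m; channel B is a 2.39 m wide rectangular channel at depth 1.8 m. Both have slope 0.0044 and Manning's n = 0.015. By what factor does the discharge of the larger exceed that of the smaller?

Channel A: Flow area A = b·y = 4.03 × 3.22 = 12.98 m². Wetted perimeter P = b + 2y = 4.03 + 2×3.22 = 10.47 m. Hydraulic radius R = A/P = 12.98/10.47 = 1.239 m. Q_A = (1/0.015)·12.98·1.239^(2/3)·√0.0044 = 66.21 m³/s.
Channel B: Flow area A = b·y = 2.39 × 1.8 = 4.302 m². Wetted perimeter P = b + 2y = 2.39 + 2×1.8 = 5.99 m. Hydraulic radius R = A/P = 4.302/5.99 = 0.7182 m. Q_B = (1/0.015)·4.302·0.7182^(2/3)·√0.0044 = 15.26 m³/s.
The larger discharge is 66.21 m³/s and the smaller is 15.26 m³/s; the ratio is 4.34.

4.34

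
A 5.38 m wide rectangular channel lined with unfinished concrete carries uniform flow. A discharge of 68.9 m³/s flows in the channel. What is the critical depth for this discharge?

y_c = 2.56 m

For a rectangular channel, critical depth y_c = (q²/g)^(1/3) where q = Q/b = 68.9/5.38 = 12.81 m²/s.
So y_c = (12.81²/9.81)^(1/3) = 2.56 m.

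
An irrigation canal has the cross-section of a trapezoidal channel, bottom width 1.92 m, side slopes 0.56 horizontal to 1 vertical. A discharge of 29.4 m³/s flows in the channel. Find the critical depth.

At critical depth, Q² T / (g A³) = 1, i.e. A³/T = Q²/g = 29.4²/9.81 = 88.11.
Try y = 2.69 m: A³/T = 158.7 — over.
Try y = 1.88 m: A³/T = 43.37 — short.
Try y = 2.29 m: A³/T = 87.94 — ≈ 88.11.

y_c = 2.29 m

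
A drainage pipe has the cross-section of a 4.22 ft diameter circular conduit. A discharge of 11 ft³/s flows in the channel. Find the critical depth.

y_c = 0.953 ft

At critical depth, Q² T / (g A³) = 1, i.e. A³/T = Q²/g = 11²/32.2 = 3.758.
Try y = 0.797 ft: A³/T = 1.869 — short.
Try y = 1.18 ft: A³/T = 8.649 — over.
Try y = 0.953 ft: A³/T = 3.762 — ≈ 3.758.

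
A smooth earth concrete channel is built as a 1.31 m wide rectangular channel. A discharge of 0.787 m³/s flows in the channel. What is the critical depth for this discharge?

y_c = 0.333 m

For a rectangular channel, critical depth y_c = (q²/g)^(1/3) where q = Q/b = 0.787/1.31 = 0.6008 m²/s.
So y_c = (0.6008²/9.81)^(1/3) = 0.333 m.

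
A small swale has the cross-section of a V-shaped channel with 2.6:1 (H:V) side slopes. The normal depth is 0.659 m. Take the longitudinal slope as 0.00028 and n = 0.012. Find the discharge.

Q = 0.717 m³/s

For a triangular section with side slope z = 2.6: A = zy² = 2.6×0.659² = 1.129 m²; P = 2y√(1+z²) = 2×0.659×2.786 = 3.672 m.
Hydraulic radius R = A/P = 1.129/3.672 = 0.3075 m.
Manning's equation: Q = (1/n) A R^(2/3) S^(1/2) = (1/0.012) × 1.129 × 0.3075^(2/3) × 0.00028^(1/2) = 0.717 m³/s.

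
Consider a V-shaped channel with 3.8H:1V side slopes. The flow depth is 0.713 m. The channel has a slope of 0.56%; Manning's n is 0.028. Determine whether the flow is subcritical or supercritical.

subcritical

For a triangular section with side slope z = 3.8: A = zy² = 3.8×0.713² = 1.932 m²; P = 2y√(1+z²) = 2×0.713×3.929 = 5.603 m.
Hydraulic radius R = A/P = 1.932/5.603 = 0.3448 m.
V = (1/n) R^(2/3) √S = (1/0.028) × 0.3448^(2/3) × √0.0056 = 1.314 m/s. Hydraulic depth D_h = A/T = 1.932/5.419 = 0.3565 m.
Froude number Fr = V/√(g·D_h) = 1.314/√(9.81×0.3565) = 0.703, which is less than 1, so the flow is subcritical.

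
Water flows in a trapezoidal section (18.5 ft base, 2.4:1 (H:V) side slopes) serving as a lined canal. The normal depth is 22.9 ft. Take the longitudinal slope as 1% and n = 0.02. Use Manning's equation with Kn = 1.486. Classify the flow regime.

With bottom width b = 18.5 ft and side slope z = 2.4: A = (b + zy)y = (18.5 + 2.4×22.9)×22.9 = 1682 ft²; P = b + 2y√(1+z²) = 18.5 + 2×22.9×2.6 = 137.6 ft.
Hydraulic radius R = A/P = 1682/137.6 = 12.23 ft.
V = (1.486/n) R^(2/3) √S = (1.486/0.02) × 12.23^(2/3) × √0.01 = 39.43 ft/s. Hydraulic depth D_h = A/T = 1682/128.4 = 13.1 ft.
Froude number Fr = V/√(g·D_h) = 39.43/√(32.2×13.1) = 1.92, which is greater than 1, so the flow is supercritical.

supercritical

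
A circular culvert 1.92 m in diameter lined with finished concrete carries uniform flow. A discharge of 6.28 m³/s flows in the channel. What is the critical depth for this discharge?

y_c = 1.23 m

At critical depth, Q² T / (g A³) = 1, i.e. A³/T = Q²/g = 6.28²/9.81 = 4.02.
Trying y = 1.42 m: A³/T = 7.18 — too large.
Trying y = 1.01 m: A³/T = 1.918 — too small.
Trying y = 1.23 m: A³/T = 4.081 — matches.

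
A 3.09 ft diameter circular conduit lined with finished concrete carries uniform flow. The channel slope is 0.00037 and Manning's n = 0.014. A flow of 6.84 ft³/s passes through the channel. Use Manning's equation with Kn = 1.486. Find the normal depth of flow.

y_n = 1.6 ft

Manning's equation rearranged: A R^(2/3) = nQ / (1.486·√S) = 0.014 × 6.84 / (1.486 × √0.00037) = 3.35.
At y = 1.91 ft: A R^(2/3) = 4.437 — too large.
At y = 1.3 ft: A R^(2/3) = 2.332 — too small.
At y = 1.6 ft: A R^(2/3) = 3.348 — matches.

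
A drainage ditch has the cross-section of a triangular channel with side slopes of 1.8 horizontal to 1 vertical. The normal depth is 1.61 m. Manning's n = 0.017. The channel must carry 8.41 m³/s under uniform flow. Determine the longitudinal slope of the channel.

S = 0.0015

For a triangular section with side slope z = 1.8: A = zy² = 1.8×1.61² = 4.666 m²; P = 2y√(1+z²) = 2×1.61×2.059 = 6.63 m.
Hydraulic radius R = A/P = 4.666/6.63 = 0.7037 m.
From Manning's equation, S = [nQ / (1 A R^(2/3))]² = [0.017 × 8.41 / (1 × 4.666 × 0.7037^(2/3))]² = 0.0015.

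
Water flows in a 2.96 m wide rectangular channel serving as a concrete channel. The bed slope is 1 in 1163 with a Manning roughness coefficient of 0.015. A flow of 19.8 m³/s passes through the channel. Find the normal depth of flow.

y_n = 3.36 m

Manning's equation rearranged: A R^(2/3) = nQ / (1·√S) = 0.015 × 19.8 / (√0.0008598) = 10.13.
Trying y = 4.07 m: A R^(2/3) = 12.72 — too large.
Trying y = 2.98 m: A R^(2/3) = 8.755 — too small.
Trying y = 3.36 m: A R^(2/3) = 10.13 — ≈ 10.13.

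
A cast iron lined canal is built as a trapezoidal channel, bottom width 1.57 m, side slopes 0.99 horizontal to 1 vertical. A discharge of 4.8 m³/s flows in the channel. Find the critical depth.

y_c = 0.822 m

At critical depth, Q² T / (g A³) = 1, i.e. A³/T = Q²/g = 4.8²/9.81 = 2.349.
Try y = 0.918 m: A³/T = 3.478 — over.
Try y = 0.822 m: A³/T = 2.353 — matches.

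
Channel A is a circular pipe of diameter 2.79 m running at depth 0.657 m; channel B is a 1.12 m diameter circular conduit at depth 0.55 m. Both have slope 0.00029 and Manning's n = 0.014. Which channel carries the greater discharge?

channel A

Channel A: For a circular section of diameter D = 2.79 m at depth y = 0.657 m, the central angle is θ = 2 arccos(1 − 2y/D) = 2.027 rad. Then A = (D²/8)(θ − sin θ) = 1.098 m² and P = Dθ/2 = 2.827 m. Hydraulic radius R = A/P = 1.098/2.827 = 0.3885 m. Q_A = (1/0.014)·1.098·0.3885^(2/3)·√0.00029 = 0.7113 m³/s.
Channel B: For a circular section of diameter D = 1.12 m at depth y = 0.55 m, the central angle is θ = 2 arccos(1 − 2y/D) = 3.106 rad. Then A = (D²/8)(θ − sin θ) = 0.4814 m² and P = Dθ/2 = 1.739 m. Hydraulic radius R = A/P = 0.4814/1.739 = 0.2768 m. Q_B = (1/0.014)·0.4814·0.2768^(2/3)·√0.00029 = 0.2487 m³/s.
Q_A = 0.7113 m³/s vs Q_B = 0.2487 m³/s, so channel A carries more.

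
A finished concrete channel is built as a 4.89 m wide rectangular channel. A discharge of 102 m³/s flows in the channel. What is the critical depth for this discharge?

y_c = 3.54 m

For a rectangular channel, critical depth y_c = (q²/g)^(1/3) where q = Q/b = 102/4.89 = 20.86 m²/s.
So y_c = (20.86²/9.81)^(1/3) = 3.54 m.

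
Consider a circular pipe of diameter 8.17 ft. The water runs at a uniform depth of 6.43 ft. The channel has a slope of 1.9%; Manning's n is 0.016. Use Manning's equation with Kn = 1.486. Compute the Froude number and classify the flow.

supercritical

For a circular section of diameter D = 8.17 ft at depth y = 6.43 ft, the central angle is θ = 2 arccos(1 − 2y/D) = 4.364 rad. Then A = (D²/8)(θ − sin θ) = 44.26 ft² and P = Dθ/2 = 17.83 ft.
Hydraulic radius R = A/P = 44.26/17.83 = 2.482 ft.
V = (1.486/n) R^(2/3) √S = (1.486/0.016) × 2.482^(2/3) × √0.019 = 23.47 ft/s. Hydraulic depth D_h = A/T = 44.26/6.69 = 6.616 ft.
Froude number Fr = V/√(g·D_h) = 23.47/√(32.2×6.616) = 1.61, which is greater than 1, so the flow is supercritical.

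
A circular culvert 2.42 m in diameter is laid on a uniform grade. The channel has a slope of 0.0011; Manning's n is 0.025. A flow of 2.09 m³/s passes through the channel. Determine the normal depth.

y_n = 1.18 m

Manning's equation rearranged: A R^(2/3) = nQ / (1·√S) = 0.025 × 2.09 / (√0.0011) = 1.575.
Try y = 1.43 m: A R^(2/3) = 2.159 — too large.
Try y = 0.898 m: A R^(2/3) = 0.9653 — too small.
Try y = 1.18 m: A R^(2/3) = 1.576 — ≈ 1.575.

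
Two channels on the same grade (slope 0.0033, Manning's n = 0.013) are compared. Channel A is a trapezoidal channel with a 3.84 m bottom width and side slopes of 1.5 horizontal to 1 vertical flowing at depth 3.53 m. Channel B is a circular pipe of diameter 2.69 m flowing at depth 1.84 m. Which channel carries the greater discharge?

Channel A: With bottom width b = 3.84 m and side slope z = 1.5: A = (b + zy)y = (3.84 + 1.5×3.53)×3.53 = 32.25 m²; P = b + 2y√(1+z²) = 3.84 + 2×3.53×1.803 = 16.57 m. Hydraulic radius R = A/P = 32.25/16.57 = 1.946 m. Q_A = (1/0.013)·32.25·1.946^(2/3)·√0.0033 = 222.1 m³/s.
Channel B: For a circular section of diameter D = 2.69 m at depth y = 1.84 m, the central angle is θ = 2 arccos(1 − 2y/D) = 3.895 rad. Then A = (D²/8)(θ − sin θ) = 4.142 m² and P = Dθ/2 = 5.239 m. Hydraulic radius R = A/P = 4.142/5.239 = 0.7907 m. Q_B = (1/0.013)·4.142·0.7907^(2/3)·√0.0033 = 15.65 m³/s.
Q_A = 222.1 m³/s vs Q_B = 15.65 m³/s, so channel A carries more.

channel A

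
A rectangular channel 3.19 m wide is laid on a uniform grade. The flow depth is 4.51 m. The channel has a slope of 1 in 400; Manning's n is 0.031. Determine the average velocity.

Flow area A = b·y = 3.19 × 4.51 = 14.39 m². Wetted perimeter P = b + 2y = 3.19 + 2×4.51 = 12.21 m.
Hydraulic radius R = A/P = 14.39/12.21 = 1.178 m.
From Manning's equation, V = (1/n) R^(2/3) S^(1/2) = (1/0.031) × 1.178^(2/3) × 0.0025^(1/2) = 1.8 m/s.

V = 1.8 m/s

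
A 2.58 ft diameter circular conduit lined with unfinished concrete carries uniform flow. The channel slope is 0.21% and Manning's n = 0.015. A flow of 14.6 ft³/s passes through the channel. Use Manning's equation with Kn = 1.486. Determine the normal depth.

y_n = 1.78 ft

Manning's equation rearranged: A R^(2/3) = nQ / (1.486·√S) = 0.015 × 14.6 / (1.486 × √0.0021) = 3.216.
Try y = 1.28 ft: A R^(2/3) = 1.926 — low.
Try y = 1.78 ft: A R^(2/3) = 3.206 — matches.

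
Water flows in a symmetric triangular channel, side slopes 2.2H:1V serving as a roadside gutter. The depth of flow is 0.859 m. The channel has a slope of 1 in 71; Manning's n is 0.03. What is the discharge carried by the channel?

Q = 3.43 m³/s

For a triangular section with side slope z = 2.2: A = zy² = 2.2×0.859² = 1.623 m²; P = 2y√(1+z²) = 2×0.859×2.417 = 4.152 m.
Hydraulic radius R = A/P = 1.623/4.152 = 0.391 m.
Manning's equation: Q = (1/n) A R^(2/3) S^(1/2) = (1/0.03) × 1.623 × 0.391^(2/3) × 0.01408^(1/2) = 3.43 m³/s.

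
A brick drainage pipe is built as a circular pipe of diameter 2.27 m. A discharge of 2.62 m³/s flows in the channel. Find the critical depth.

At critical depth, Q² T / (g A³) = 1, i.e. A³/T = Q²/g = 2.62²/9.81 = 0.6997.
Try y = 0.815 m: A³/T = 1.025 — over.
Try y = 0.738 m: A³/T = 0.6986 — ≈ 0.6997.

y_c = 0.738 m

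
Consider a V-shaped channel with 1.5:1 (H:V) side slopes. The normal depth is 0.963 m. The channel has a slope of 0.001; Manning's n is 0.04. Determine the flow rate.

Q = 0.598 m³/s

For a triangular section with side slope z = 1.5: A = zy² = 1.5×0.963² = 1.391 m²; P = 2y√(1+z²) = 2×0.963×1.803 = 3.472 m.
Hydraulic radius R = A/P = 1.391/3.472 = 0.4006 m.
Manning's equation: Q = (1/n) A R^(2/3) S^(1/2) = (1/0.04) × 1.391 × 0.4006^(2/3) × 0.001^(1/2) = 0.598 m³/s.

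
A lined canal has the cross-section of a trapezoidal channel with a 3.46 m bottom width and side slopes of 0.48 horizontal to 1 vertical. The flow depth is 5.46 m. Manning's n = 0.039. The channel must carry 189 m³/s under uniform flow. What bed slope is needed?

With bottom width b = 3.46 m and side slope z = 0.48: A = (b + zy)y = (3.46 + 0.48×5.46)×5.46 = 33.2 m²; P = b + 2y√(1+z²) = 3.46 + 2×5.46×1.109 = 15.57 m.
Hydraulic radius R = A/P = 33.2/15.57 = 2.132 m.
From Manning's equation, S = [nQ / (1 A R^(2/3))]² = [0.039 × 189 / (1 × 33.2 × 2.132^(2/3))]² = 0.018.

S = 0.018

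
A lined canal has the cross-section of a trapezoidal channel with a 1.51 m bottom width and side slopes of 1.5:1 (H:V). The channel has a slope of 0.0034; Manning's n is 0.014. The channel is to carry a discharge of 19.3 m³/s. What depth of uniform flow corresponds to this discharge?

y_n = 1.46 m

Manning's equation rearranged: A R^(2/3) = nQ / (1·√S) = 0.014 × 19.3 / (√0.0034) = 4.634.
Try y = 1.22 m: A R^(2/3) = 3.181 — too small.
Try y = 1.86 m: A R^(2/3) = 7.856 — too large.
Try y = 1.46 m: A R^(2/3) = 4.645 — matches.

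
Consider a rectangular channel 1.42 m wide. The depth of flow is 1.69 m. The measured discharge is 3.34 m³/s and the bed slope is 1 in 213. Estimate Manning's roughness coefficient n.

Flow area A = b·y = 1.42 × 1.69 = 2.4 m². Wetted perimeter P = b + 2y = 1.42 + 2×1.69 = 4.8 m.
Hydraulic radius R = A/P = 2.4/4.8 = 0.5 m.
Rearranging Manning's equation: n = (1/Q) A R^(2/3) S^(1/2) = (1/3.34) × 2.4 × 0.5^(2/3) × √0.004695 = 0.031.

n = 0.031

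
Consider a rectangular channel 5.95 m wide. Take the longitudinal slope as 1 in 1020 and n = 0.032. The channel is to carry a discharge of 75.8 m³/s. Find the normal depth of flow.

Manning's equation rearranged: A R^(2/3) = nQ / (1·√S) = 0.032 × 75.8 / (√0.0009804) = 77.47.
At y = 6.94 m: A R^(2/3) = 67.34 — short.
At y = 9.84 m: A R^(2/3) = 101.6 — over.
At y = 7.81 m: A R^(2/3) = 77.51 — matches.

y_n = 7.81 m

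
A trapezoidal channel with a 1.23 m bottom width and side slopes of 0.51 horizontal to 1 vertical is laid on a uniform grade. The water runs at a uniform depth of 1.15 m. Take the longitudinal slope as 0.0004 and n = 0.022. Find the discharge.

With bottom width b = 1.23 m and side slope z = 0.51: A = (b + zy)y = (1.23 + 0.51×1.15)×1.15 = 2.089 m²; P = b + 2y√(1+z²) = 1.23 + 2×1.15×1.123 = 3.812 m.
Hydraulic radius R = A/P = 2.089/3.812 = 0.548 m.
Manning's equation: Q = (1/n) A R^(2/3) S^(1/2) = (1/0.022) × 2.089 × 0.548^(2/3) × 0.0004^(1/2) = 1.27 m³/s.

Q = 1.27 m³/s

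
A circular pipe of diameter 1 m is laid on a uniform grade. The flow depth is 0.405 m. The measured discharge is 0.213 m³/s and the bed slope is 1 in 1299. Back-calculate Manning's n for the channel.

For a circular section of diameter D = 1 m at depth y = 0.405 m, the central angle is θ = 2 arccos(1 − 2y/D) = 2.759 rad. Then A = (D²/8)(θ − sin θ) = 0.2983 m² and P = Dθ/2 = 1.38 m.
Hydraulic radius R = A/P = 0.2983/1.38 = 0.2162 m.
Rearranging Manning's equation: n = (1/Q) A R^(2/3) S^(1/2) = (1/0.213) × 0.2983 × 0.2162^(2/3) × √0.0007698 = 0.014.

n = 0.014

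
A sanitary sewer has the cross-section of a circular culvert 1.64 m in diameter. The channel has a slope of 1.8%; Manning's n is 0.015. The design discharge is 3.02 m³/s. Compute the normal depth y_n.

Manning's equation rearranged: A R^(2/3) = nQ / (1·√S) = 0.015 × 3.02 / (√0.018) = 0.3376.
At y = 0.747 m: A R^(2/3) = 0.4961 — too large.
At y = 0.454 m: A R^(2/3) = 0.1952 — too small.
At y = 0.604 m: A R^(2/3) = 0.3373 — ≈ 0.3376.

y_n = 0.604 m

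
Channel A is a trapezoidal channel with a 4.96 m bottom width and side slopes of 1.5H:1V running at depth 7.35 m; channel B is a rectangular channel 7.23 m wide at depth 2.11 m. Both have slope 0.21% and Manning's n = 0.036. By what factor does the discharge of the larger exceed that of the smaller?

Channel A: With bottom width b = 4.96 m and side slope z = 1.5: A = (b + zy)y = (4.96 + 1.5×7.35)×7.35 = 117.5 m²; P = b + 2y√(1+z²) = 4.96 + 2×7.35×1.803 = 31.46 m. Hydraulic radius R = A/P = 117.5/31.46 = 3.734 m. Q_A = (1/0.036)·117.5·3.734^(2/3)·√0.0021 = 360 m³/s.
Channel B: Flow area A = b·y = 7.23 × 2.11 = 15.26 m². Wetted perimeter P = b + 2y = 7.23 + 2×2.11 = 11.45 m. Hydraulic radius R = A/P = 15.26/11.45 = 1.332 m. Q_B = (1/0.036)·15.26·1.332^(2/3)·√0.0021 = 23.51 m³/s.
The larger discharge is 360 m³/s and the smaller is 23.51 m³/s; the ratio is 15.3.

15.3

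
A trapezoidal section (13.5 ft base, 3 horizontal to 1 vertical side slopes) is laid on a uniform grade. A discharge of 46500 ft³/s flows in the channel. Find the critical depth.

y_c = 25.1 ft

At critical depth, Q² T / (g A³) = 1, i.e. A³/T = Q²/g = 46500²/32.2 = 67150000.
At y = 19.7 ft: A³/T = 22210000 — short.
At y = 28 ft: A³/T = 112100000 — over.
At y = 25.1 ft: A³/T = 67480000 — ≈ 67150000.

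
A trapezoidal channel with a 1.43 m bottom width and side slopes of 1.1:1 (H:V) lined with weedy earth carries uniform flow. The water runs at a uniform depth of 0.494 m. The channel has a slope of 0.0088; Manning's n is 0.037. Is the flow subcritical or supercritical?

subcritical

With bottom width b = 1.43 m and side slope z = 1.1: A = (b + zy)y = (1.43 + 1.1×0.494)×0.494 = 0.9749 m²; P = b + 2y√(1+z²) = 1.43 + 2×0.494×1.487 = 2.899 m.
Hydraulic radius R = A/P = 0.9749/2.899 = 0.3363 m.
V = (1/n) R^(2/3) √S = (1/0.037) × 0.3363^(2/3) × √0.0088 = 1.226 m/s. Hydraulic depth D_h = A/T = 0.9749/2.517 = 0.3873 m.
Froude number Fr = V/√(g·D_h) = 1.226/√(9.81×0.3873) = 0.629, which is less than 1, so the flow is subcritical.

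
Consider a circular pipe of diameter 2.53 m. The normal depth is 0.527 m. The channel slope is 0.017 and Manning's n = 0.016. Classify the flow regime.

supercritical

For a circular section of diameter D = 2.53 m at depth y = 0.527 m, the central angle is θ = 2 arccos(1 − 2y/D) = 1.896 rad. Then A = (D²/8)(θ − sin θ) = 0.7586 m² and P = Dθ/2 = 2.398 m.
Hydraulic radius R = A/P = 0.7586/2.398 = 0.3163 m.
V = (1/n) R^(2/3) √S = (1/0.016) × 0.3163^(2/3) × √0.017 = 3.783 m/s. Hydraulic depth D_h = A/T = 0.7586/2.055 = 0.3692 m.
Froude number Fr = V/√(g·D_h) = 3.783/√(9.81×0.3692) = 1.99, which is greater than 1, so the flow is supercritical.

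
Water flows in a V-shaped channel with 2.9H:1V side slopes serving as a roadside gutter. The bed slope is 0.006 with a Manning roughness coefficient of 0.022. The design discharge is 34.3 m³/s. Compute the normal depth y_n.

Manning's equation rearranged: A R^(2/3) = nQ / (1·√S) = 0.022 × 34.3 / (√0.006) = 9.742.
At y = 2.11 m: A R^(2/3) = 12.89 — over.
At y = 1.9 m: A R^(2/3) = 9.745 — close enough.

y_n = 1.9 m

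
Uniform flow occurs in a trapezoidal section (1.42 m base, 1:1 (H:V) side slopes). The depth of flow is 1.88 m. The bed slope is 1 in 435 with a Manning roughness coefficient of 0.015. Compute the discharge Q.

With bottom width b = 1.42 m and side slope z = 1: A = (b + zy)y = (1.42 + 1×1.88)×1.88 = 6.204 m²; P = b + 2y√(1+z²) = 1.42 + 2×1.88×1.414 = 6.737 m.
Hydraulic radius R = A/P = 6.204/6.737 = 0.9208 m.
Manning's equation: Q = (1/n) A R^(2/3) S^(1/2) = (1/0.015) × 6.204 × 0.9208^(2/3) × 0.002299^(1/2) = 18.8 m³/s.

Q = 18.8 m³/s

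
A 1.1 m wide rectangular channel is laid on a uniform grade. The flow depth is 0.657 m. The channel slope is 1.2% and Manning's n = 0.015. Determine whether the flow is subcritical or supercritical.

Flow area A = b·y = 1.1 × 0.657 = 0.7227 m². Wetted perimeter P = b + 2y = 1.1 + 2×0.657 = 2.414 m.
Hydraulic radius R = A/P = 0.7227/2.414 = 0.2994 m.
V = (1/n) R^(2/3) √S = (1/0.015) × 0.2994^(2/3) × √0.012 = 3.268 m/s. Hydraulic depth D_h = A/T = 0.7227/1.1 = 0.657 m.
Froude number Fr = V/√(g·D_h) = 3.268/√(9.81×0.657) = 1.29, which is greater than 1, so the flow is supercritical.

supercritical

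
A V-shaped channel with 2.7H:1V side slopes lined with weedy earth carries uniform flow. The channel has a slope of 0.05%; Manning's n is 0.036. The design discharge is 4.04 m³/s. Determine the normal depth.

Manning's equation rearranged: A R^(2/3) = nQ / (1·√S) = 0.036 × 4.04 / (√0.0005) = 6.504.
Trying y = 2.13 m: A R^(2/3) = 12.24 — too large.
Trying y = 1.22 m: A R^(2/3) = 2.769 — too small.
Trying y = 1.68 m: A R^(2/3) = 6.5 — matches.

y_n = 1.68 m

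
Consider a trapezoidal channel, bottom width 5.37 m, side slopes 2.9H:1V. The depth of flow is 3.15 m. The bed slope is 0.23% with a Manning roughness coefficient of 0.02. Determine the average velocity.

V = 3.61 m/s

With bottom width b = 5.37 m and side slope z = 2.9: A = (b + zy)y = (5.37 + 2.9×3.15)×3.15 = 45.69 m²; P = b + 2y√(1+z²) = 5.37 + 2×3.15×3.068 = 24.7 m.
Hydraulic radius R = A/P = 45.69/24.7 = 1.85 m.
From Manning's equation, V = (1/n) R^(2/3) S^(1/2) = (1/0.02) × 1.85^(2/3) × 0.0023^(1/2) = 3.61 m/s.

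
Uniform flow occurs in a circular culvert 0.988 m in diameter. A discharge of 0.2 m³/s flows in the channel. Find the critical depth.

At critical depth, Q² T / (g A³) = 1, i.e. A³/T = Q²/g = 0.2²/9.81 = 0.004077.
At y = 0.184 m: A³/T = 0.001244 — too small.
At y = 0.249 m: A³/T = 0.004061 — close enough.

y_c = 0.249 m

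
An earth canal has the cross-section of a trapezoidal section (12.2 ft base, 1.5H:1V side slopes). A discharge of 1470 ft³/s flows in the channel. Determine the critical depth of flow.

y_c = 5.97 ft

At critical depth, Q² T / (g A³) = 1, i.e. A³/T = Q²/g = 1470²/32.2 = 67110.
Trying y = 6.94 ft: A³/T = 117000 — too large.
Trying y = 5.97 ft: A³/T = 66900 — matches.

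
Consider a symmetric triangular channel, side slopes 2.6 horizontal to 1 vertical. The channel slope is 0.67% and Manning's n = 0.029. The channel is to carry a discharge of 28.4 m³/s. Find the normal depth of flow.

y_n = 2.01 m

Manning's equation rearranged: A R^(2/3) = nQ / (1·√S) = 0.029 × 28.4 / (√0.0067) = 10.06.
Try y = 1.76 m: A R^(2/3) = 7.063 — short.
Try y = 2.37 m: A R^(2/3) = 15.62 — over.
Try y = 2.01 m: A R^(2/3) = 10.07 — matches.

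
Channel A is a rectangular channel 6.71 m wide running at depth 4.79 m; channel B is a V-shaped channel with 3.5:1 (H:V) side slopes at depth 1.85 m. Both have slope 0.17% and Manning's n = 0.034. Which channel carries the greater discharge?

Channel A: Flow area A = b·y = 6.71 × 4.79 = 32.14 m². Wetted perimeter P = b + 2y = 6.71 + 2×4.79 = 16.29 m. Hydraulic radius R = A/P = 32.14/16.29 = 1.973 m. Q_A = (1/0.034)·32.14·1.973^(2/3)·√0.0017 = 61.31 m³/s.
Channel B: For a triangular section with side slope z = 3.5: A = zy² = 3.5×1.85² = 11.98 m²; P = 2y√(1+z²) = 2×1.85×3.64 = 13.47 m. Hydraulic radius R = A/P = 11.98/13.47 = 0.8894 m. Q_B = (1/0.034)·11.98·0.8894^(2/3)·√0.0017 = 13.43 m³/s.
Q_A = 61.31 m³/s vs Q_B = 13.43 m³/s, so channel A carries more.

channel A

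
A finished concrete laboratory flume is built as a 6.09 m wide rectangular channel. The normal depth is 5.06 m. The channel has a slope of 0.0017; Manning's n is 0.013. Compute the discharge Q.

Q = 150 m³/s

Flow area A = b·y = 6.09 × 5.06 = 30.82 m². Wetted perimeter P = b + 2y = 6.09 + 2×5.06 = 16.21 m.
Hydraulic radius R = A/P = 30.82/16.21 = 1.901 m.
Manning's equation: Q = (1/n) A R^(2/3) S^(1/2) = (1/0.013) × 30.82 × 1.901^(2/3) × 0.0017^(1/2) = 150 m³/s.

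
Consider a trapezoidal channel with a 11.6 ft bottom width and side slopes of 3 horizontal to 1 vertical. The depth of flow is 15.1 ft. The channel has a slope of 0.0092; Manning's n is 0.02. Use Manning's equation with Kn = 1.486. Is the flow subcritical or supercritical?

With bottom width b = 11.6 ft and side slope z = 3: A = (b + zy)y = (11.6 + 3×15.1)×15.1 = 859.2 ft²; P = b + 2y√(1+z²) = 11.6 + 2×15.1×3.162 = 107.1 ft.
Hydraulic radius R = A/P = 859.2/107.1 = 8.022 ft.
V = (1.486/n) R^(2/3) √S = (1.486/0.02) × 8.022^(2/3) × √0.0092 = 28.56 ft/s. Hydraulic depth D_h = A/T = 859.2/102.2 = 8.407 ft.
Froude number Fr = V/√(g·D_h) = 28.56/√(32.2×8.407) = 1.74, which is greater than 1, so the flow is supercritical.

supercritical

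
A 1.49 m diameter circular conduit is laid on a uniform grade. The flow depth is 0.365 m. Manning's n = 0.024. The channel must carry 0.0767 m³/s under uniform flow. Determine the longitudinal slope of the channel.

For a circular section of diameter D = 1.49 m at depth y = 0.365 m, the central angle is θ = 2 arccos(1 − 2y/D) = 2.071 rad. Then A = (D²/8)(θ − sin θ) = 0.3312 m² and P = Dθ/2 = 1.543 m.
Hydraulic radius R = A/P = 0.3312/1.543 = 0.2147 m.
From Manning's equation, S = [nQ / (1 A R^(2/3))]² = [0.024 × 0.0767 / (1 × 0.3312 × 0.2147^(2/3))]² = 0.00024.

S = 0.00024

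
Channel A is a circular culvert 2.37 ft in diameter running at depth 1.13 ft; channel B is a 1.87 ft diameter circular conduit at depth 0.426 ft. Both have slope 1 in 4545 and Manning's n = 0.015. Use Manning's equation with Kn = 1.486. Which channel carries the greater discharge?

channel A

Channel A: For a circular section of diameter D = 2.37 ft at depth y = 1.13 ft, the central angle is θ = 2 arccos(1 − 2y/D) = 3.049 rad. Then A = (D²/8)(θ − sin θ) = 2.075 ft² and P = Dθ/2 = 3.613 ft. Hydraulic radius R = A/P = 2.075/3.613 = 0.5745 ft. Q_A = (1.486/0.015)·2.075·0.5745^(2/3)·√0.00022 = 2.108 ft³/s.
Channel B: For a circular section of diameter D = 1.87 ft at depth y = 0.426 ft, the central angle is θ = 2 arccos(1 − 2y/D) = 1.99 rad. Then A = (D²/8)(θ − sin θ) = 0.4708 ft² and P = Dθ/2 = 1.861 ft. Hydraulic radius R = A/P = 0.4708/1.861 = 0.253 ft. Q_B = (1.486/0.015)·0.4708·0.253^(2/3)·√0.00022 = 0.2767 ft³/s.
Q_A = 2.108 ft³/s vs Q_B = 0.2767 ft³/s, so channel A carries more.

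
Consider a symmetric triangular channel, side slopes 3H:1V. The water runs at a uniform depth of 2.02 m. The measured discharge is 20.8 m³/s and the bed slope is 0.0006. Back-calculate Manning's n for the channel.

n = 0.014

For a triangular section with side slope z = 3: A = zy² = 3×2.02² = 12.24 m²; P = 2y√(1+z²) = 2×2.02×3.162 = 12.78 m.
Hydraulic radius R = A/P = 12.24/12.78 = 0.9582 m.
Rearranging Manning's equation: n = (1/Q) A R^(2/3) S^(1/2) = (1/20.8) × 12.24 × 0.9582^(2/3) × √0.0006 = 0.014.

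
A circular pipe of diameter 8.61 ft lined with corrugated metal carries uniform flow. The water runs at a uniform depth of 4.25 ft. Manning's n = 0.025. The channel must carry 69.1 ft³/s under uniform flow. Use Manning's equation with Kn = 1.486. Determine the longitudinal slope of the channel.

S = 0.000599

For a circular section of diameter D = 8.61 ft at depth y = 4.25 ft, the central angle is θ = 2 arccos(1 − 2y/D) = 3.116 rad. Then A = (D²/8)(θ − sin θ) = 28.64 ft² and P = Dθ/2 = 13.41 ft.
Hydraulic radius R = A/P = 28.64/13.41 = 2.135 ft.
From Manning's equation, S = [nQ / (1.486 A R^(2/3))]² = [0.025 × 69.1 / (1.486 × 28.64 × 2.135^(2/3))]² = 0.000599.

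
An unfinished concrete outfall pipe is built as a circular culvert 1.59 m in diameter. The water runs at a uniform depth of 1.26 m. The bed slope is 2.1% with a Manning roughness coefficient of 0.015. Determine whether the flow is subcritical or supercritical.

supercritical

For a circular section of diameter D = 1.59 m at depth y = 1.26 m, the central angle is θ = 2 arccos(1 − 2y/D) = 4.391 rad. Then A = (D²/8)(θ − sin θ) = 1.687 m² and P = Dθ/2 = 3.491 m.
Hydraulic radius R = A/P = 1.687/3.491 = 0.4834 m.
V = (1/n) R^(2/3) √S = (1/0.015) × 0.4834^(2/3) × √0.021 = 5.95 m/s. Hydraulic depth D_h = A/T = 1.687/1.29 = 1.308 m.
Froude number Fr = V/√(g·D_h) = 5.95/√(9.81×1.308) = 1.66, which is greater than 1, so the flow is supercritical.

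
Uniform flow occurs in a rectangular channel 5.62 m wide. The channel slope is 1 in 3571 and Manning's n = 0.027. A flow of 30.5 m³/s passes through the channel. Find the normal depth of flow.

Manning's equation rearranged: A R^(2/3) = nQ / (1·√S) = 0.027 × 30.5 / (√0.00028) = 49.21.
Trying y = 4.36 m: A R^(2/3) = 35.02 — short.
Trying y = 6.51 m: A R^(2/3) = 57.35 — over.
Trying y = 5.74 m: A R^(2/3) = 49.25 — close enough.

y_n = 5.74 m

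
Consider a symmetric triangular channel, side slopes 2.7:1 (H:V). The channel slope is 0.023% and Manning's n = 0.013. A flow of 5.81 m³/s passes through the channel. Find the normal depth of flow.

Manning's equation rearranged: A R^(2/3) = nQ / (1·√S) = 0.013 × 5.81 / (√0.00023) = 4.98.
Try y = 1.78 m: A R^(2/3) = 7.583 — high.
Try y = 1.17 m: A R^(2/3) = 2.477 — low.
Try y = 1.52 m: A R^(2/3) = 4.977 — matches.

y_n = 1.52 m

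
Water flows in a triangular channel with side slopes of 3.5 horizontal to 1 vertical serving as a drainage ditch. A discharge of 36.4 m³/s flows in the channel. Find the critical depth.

y_c = 1.86 m

At critical depth, Q² T / (g A³) = 1, i.e. A³/T = Q²/g = 36.4²/9.81 = 135.1.
At y = 1.58 m: A³/T = 60.31 — low.
At y = 2.08 m: A³/T = 238.5 — high.
At y = 1.86 m: A³/T = 136.4 — ≈ 135.1.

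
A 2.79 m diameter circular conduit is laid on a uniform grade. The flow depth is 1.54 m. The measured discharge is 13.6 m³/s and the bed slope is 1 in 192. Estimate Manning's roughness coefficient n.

For a circular section of diameter D = 2.79 m at depth y = 1.54 m, the central angle is θ = 2 arccos(1 − 2y/D) = 3.35 rad. Then A = (D²/8)(θ − sin θ) = 3.461 m² and P = Dθ/2 = 4.673 m.
Hydraulic radius R = A/P = 3.461/4.673 = 0.7406 m.
Rearranging Manning's equation: n = (1/Q) A R^(2/3) S^(1/2) = (1/13.6) × 3.461 × 0.7406^(2/3) × √0.005208 = 0.015.

n = 0.015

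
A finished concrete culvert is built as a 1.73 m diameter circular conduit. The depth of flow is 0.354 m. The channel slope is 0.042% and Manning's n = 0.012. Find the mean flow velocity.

For a circular section of diameter D = 1.73 m at depth y = 0.354 m, the central angle is θ = 2 arccos(1 − 2y/D) = 1.878 rad. Then A = (D²/8)(θ − sin θ) = 0.3458 m² and P = Dθ/2 = 1.624 m.
Hydraulic radius R = A/P = 0.3458/1.624 = 0.2129 m.
From Manning's equation, V = (1/n) R^(2/3) S^(1/2) = (1/0.012) × 0.2129^(2/3) × 0.00042^(1/2) = 0.609 m/s.

V = 0.609 m/s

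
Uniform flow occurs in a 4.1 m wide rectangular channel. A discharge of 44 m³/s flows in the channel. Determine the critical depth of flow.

y_c = 2.27 m

For a rectangular channel, critical depth y_c = (q²/g)^(1/3) where q = Q/b = 44/4.1 = 10.73 m²/s.
So y_c = (10.73²/9.81)^(1/3) = 2.27 m.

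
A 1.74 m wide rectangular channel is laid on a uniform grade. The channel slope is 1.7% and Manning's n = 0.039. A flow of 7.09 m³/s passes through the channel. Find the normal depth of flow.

Manning's equation rearranged: A R^(2/3) = nQ / (1·√S) = 0.039 × 7.09 / (√0.017) = 2.121.
At y = 1.53 m: A R^(2/3) = 1.797 — low.
At y = 2.21 m: A R^(2/3) = 2.809 — high.
At y = 1.75 m: A R^(2/3) = 2.12 — ≈ 2.121.

y_n = 1.75 m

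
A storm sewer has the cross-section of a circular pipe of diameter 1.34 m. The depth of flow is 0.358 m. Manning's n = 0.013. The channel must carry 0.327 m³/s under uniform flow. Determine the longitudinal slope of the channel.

S = 0.0016

For a circular section of diameter D = 1.34 m at depth y = 0.358 m, the central angle is θ = 2 arccos(1 − 2y/D) = 2.173 rad. Then A = (D²/8)(θ − sin θ) = 0.3027 m² and P = Dθ/2 = 1.456 m.
Hydraulic radius R = A/P = 0.3027/1.456 = 0.2079 m.
From Manning's equation, S = [nQ / (1 A R^(2/3))]² = [0.013 × 0.327 / (1 × 0.3027 × 0.2079^(2/3))]² = 0.0016.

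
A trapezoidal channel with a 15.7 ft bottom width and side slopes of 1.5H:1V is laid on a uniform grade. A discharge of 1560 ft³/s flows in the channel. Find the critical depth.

At critical depth, Q² T / (g A³) = 1, i.e. A³/T = Q²/g = 1560²/32.2 = 75580.
Try y = 6.13 ft: A³/T = 104300 — over.
Try y = 4.74 ft: A³/T = 42240 — short.
Try y = 5.6 ft: A³/T = 75640 — matches.

y_c = 5.6 ft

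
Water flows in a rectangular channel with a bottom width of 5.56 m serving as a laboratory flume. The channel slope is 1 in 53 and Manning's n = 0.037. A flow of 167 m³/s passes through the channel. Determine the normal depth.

y_n = 5.4 m

Manning's equation rearranged: A R^(2/3) = nQ / (1·√S) = 0.037 × 167 / (√0.01887) = 44.98.
Trying y = 6.38 m: A R^(2/3) = 55.11 — over.
Trying y = 4.54 m: A R^(2/3) = 36.3 — short.
Trying y = 5.4 m: A R^(2/3) = 45 — ≈ 44.98.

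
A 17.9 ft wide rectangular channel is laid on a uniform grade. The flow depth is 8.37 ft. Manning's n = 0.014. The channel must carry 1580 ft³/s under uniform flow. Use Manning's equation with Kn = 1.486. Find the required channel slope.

S = 0.0014

Flow area A = b·y = 17.9 × 8.37 = 149.8 ft². Wetted perimeter P = b + 2y = 17.9 + 2×8.37 = 34.64 ft.
Hydraulic radius R = A/P = 149.8/34.64 = 4.325 ft.
From Manning's equation, S = [nQ / (1.486 A R^(2/3))]² = [0.014 × 1580 / (1.486 × 149.8 × 4.325^(2/3))]² = 0.0014.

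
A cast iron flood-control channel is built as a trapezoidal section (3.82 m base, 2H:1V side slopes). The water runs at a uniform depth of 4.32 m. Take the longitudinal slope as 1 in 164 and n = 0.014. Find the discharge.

With bottom width b = 3.82 m and side slope z = 2: A = (b + zy)y = (3.82 + 2×4.32)×4.32 = 53.83 m²; P = b + 2y√(1+z²) = 3.82 + 2×4.32×2.236 = 23.14 m.
Hydraulic radius R = A/P = 53.83/23.14 = 2.326 m.
Manning's equation: Q = (1/n) A R^(2/3) S^(1/2) = (1/0.014) × 53.83 × 2.326^(2/3) × 0.006098^(1/2) = 527 m³/s.

Q = 527 m³/s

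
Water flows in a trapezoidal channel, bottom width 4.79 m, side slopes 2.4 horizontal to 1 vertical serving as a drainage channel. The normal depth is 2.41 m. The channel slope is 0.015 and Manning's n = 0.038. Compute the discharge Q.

Q = 106 m³/s

With bottom width b = 4.79 m and side slope z = 2.4: A = (b + zy)y = (4.79 + 2.4×2.41)×2.41 = 25.48 m²; P = b + 2y√(1+z²) = 4.79 + 2×2.41×2.6 = 17.32 m.
Hydraulic radius R = A/P = 25.48/17.32 = 1.471 m.
Manning's equation: Q = (1/n) A R^(2/3) S^(1/2) = (1/0.038) × 25.48 × 1.471^(2/3) × 0.015^(1/2) = 106 m³/s.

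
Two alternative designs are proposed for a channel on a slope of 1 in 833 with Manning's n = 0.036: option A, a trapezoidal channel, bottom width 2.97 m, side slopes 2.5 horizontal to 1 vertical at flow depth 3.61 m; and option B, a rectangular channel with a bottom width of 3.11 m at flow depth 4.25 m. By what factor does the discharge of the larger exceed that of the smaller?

Channel A: With bottom width b = 2.97 m and side slope z = 2.5: A = (b + zy)y = (2.97 + 2.5×3.61)×3.61 = 43.3 m²; P = b + 2y√(1+z²) = 2.97 + 2×3.61×2.693 = 22.41 m. Hydraulic radius R = A/P = 43.3/22.41 = 1.932 m. Q_A = (1/0.036)·43.3·1.932^(2/3)·√0.0012 = 64.65 m³/s.
Channel B: Flow area A = b·y = 3.11 × 4.25 = 13.22 m². Wetted perimeter P = b + 2y = 3.11 + 2×4.25 = 11.61 m. Hydraulic radius R = A/P = 13.22/11.61 = 1.138 m. Q_B = (1/0.036)·13.22·1.138^(2/3)·√0.0012 = 13.87 m³/s.
The larger discharge is 64.65 m³/s and the smaller is 13.87 m³/s; the ratio is 4.66.

4.66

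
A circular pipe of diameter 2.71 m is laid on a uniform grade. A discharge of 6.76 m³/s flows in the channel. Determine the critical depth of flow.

At critical depth, Q² T / (g A³) = 1, i.e. A³/T = Q²/g = 6.76²/9.81 = 4.658.
Try y = 1.28 m: A³/T = 7.121 — over.
Try y = 0.825 m: A³/T = 1.314 — short.
Try y = 1.15 m: A³/T = 4.726 — ≈ 4.658.

y_c = 1.15 m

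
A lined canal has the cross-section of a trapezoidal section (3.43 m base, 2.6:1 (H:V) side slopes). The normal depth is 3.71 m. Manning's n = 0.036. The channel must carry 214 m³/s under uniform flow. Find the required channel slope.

With bottom width b = 3.43 m and side slope z = 2.6: A = (b + zy)y = (3.43 + 2.6×3.71)×3.71 = 48.51 m²; P = b + 2y√(1+z²) = 3.43 + 2×3.71×2.786 = 24.1 m.
Hydraulic radius R = A/P = 48.51/24.1 = 2.013 m.
From Manning's equation, S = [nQ / (1 A R^(2/3))]² = [0.036 × 214 / (1 × 48.51 × 2.013^(2/3))]² = 0.00992.

S = 0.00992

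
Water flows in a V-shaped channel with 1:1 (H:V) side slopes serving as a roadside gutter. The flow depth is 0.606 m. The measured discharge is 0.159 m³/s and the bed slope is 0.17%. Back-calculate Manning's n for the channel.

For a triangular section with side slope z = 1: A = zy² = 1×0.606² = 0.3672 m²; P = 2y√(1+z²) = 2×0.606×1.414 = 1.714 m.
Hydraulic radius R = A/P = 0.3672/1.714 = 0.2143 m.
Rearranging Manning's equation: n = (1/Q) A R^(2/3) S^(1/2) = (1/0.159) × 0.3672 × 0.2143^(2/3) × √0.0017 = 0.0341.

n = 0.0341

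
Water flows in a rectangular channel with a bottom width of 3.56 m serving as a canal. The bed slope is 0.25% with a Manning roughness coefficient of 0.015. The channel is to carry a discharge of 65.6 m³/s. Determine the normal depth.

Manning's equation rearranged: A R^(2/3) = nQ / (1·√S) = 0.015 × 65.6 / (√0.0025) = 19.68.
Try y = 3.36 m: A R^(2/3) = 13.23 — low.
Try y = 5.62 m: A R^(2/3) = 24.46 — high.
Try y = 4.67 m: A R^(2/3) = 19.69 — close enough.

y_n = 4.67 m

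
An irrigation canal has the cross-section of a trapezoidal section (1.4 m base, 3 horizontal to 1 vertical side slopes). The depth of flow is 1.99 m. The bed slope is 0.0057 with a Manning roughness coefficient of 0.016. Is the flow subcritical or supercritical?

With bottom width b = 1.4 m and side slope z = 3: A = (b + zy)y = (1.4 + 3×1.99)×1.99 = 14.67 m²; P = b + 2y√(1+z²) = 1.4 + 2×1.99×3.162 = 13.99 m.
Hydraulic radius R = A/P = 14.67/13.99 = 1.049 m.
V = (1/n) R^(2/3) √S = (1/0.016) × 1.049^(2/3) × √0.0057 = 4.87 m/s. Hydraulic depth D_h = A/T = 14.67/13.34 = 1.099 m.
Froude number Fr = V/√(g·D_h) = 4.87/√(9.81×1.099) = 1.48, which is greater than 1, so the flow is supercritical.

supercritical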